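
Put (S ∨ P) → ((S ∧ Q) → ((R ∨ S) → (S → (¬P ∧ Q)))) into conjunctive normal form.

(S ∨ P) → ((S ∧ Q) → ((R ∨ S) → (S → (¬P ∧ Q))))
≡ ¬(S ∨ P) ∨ ((S ∧ Q) → ((R ∨ S) → (S → (¬P ∧ Q))))
≡ ¬(S ∨ P) ∨ ¬(S ∧ Q) ∨ ((R ∨ S) → (S → (¬P ∧ Q)))
≡ ¬(S ∨ P) ∨ ¬(S ∧ Q) ∨ ¬(R ∨ S) ∨ (S → (¬P ∧ Q))
≡ ¬(S ∨ P) ∨ ¬(S ∧ Q) ∨ ¬(R ∨ S) ∨ ¬S ∨ (¬P ∧ Q)
≡ (¬S ∧ ¬P) ∨ ¬(S ∧ Q) ∨ ¬(R ∨ S) ∨ ¬S ∨ (¬P ∧ Q)
≡ (¬S ∧ ¬P) ∨ ¬S ∨ ¬Q ∨ ¬(R ∨ S) ∨ ¬S ∨ (¬P ∧ Q)
≡ (¬S ∧ ¬P) ∨ ¬S ∨ ¬Q ∨ (¬R ∧ ¬S) ∨ ¬S ∨ (¬P ∧ Q)
≡ (¬S ∨ ¬S ∨ ¬Q ∨ ¬R ∨ ¬S ∨ ¬P) ∧ (¬S ∨ ¬S ∨ ¬Q ∨ ¬R ∨ ¬S ∨ Q) ∧ (¬S ∨ ¬S ∨ ¬Q ∨ ¬S ∨ ¬S ∨ ¬P) ∧ (¬S ∨ ¬S ∨ ¬Q ∨ ¬S ∨ ¬S ∨ Q) ∧ (¬P ∨ ¬S ∨ ¬Q ∨ ¬R ∨ ¬S ∨ ¬P) ∧ (¬P ∨ ¬S ∨ ¬Q ∨ ¬R ∨ ¬S ∨ Q) ∧ (¬P ∨ ¬S ∨ ¬Q ∨ ¬S ∨ ¬S ∨ ¬P) ∧ (¬P ∨ ¬S ∨ ¬Q ∨ ¬S ∨ ¬S ∨ Q)
≡ ¬S ∨ ¬Q ∨ ¬P

¬S ∨ ¬Q ∨ ¬P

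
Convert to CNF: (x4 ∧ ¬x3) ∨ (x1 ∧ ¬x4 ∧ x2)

(x4 ∧ ¬x3) ∨ (x1 ∧ ¬x4 ∧ x2)
≡ (x4 ∨ x1) ∧ (x4 ∨ ¬x4) ∧ (x4 ∨ x2) ∧ (¬x3 ∨ x1) ∧ (¬x3 ∨ ¬x4) ∧ (¬x3 ∨ x2)   [distribute ∨ over ∧]
≡ (x4 ∨ x1) ∧ (x4 ∨ x2) ∧ (¬x3 ∨ x1) ∧ (¬x3 ∨ ¬x4) ∧ (¬x3 ∨ x2)   [simplify]

(x4 ∨ x1) ∧ (x4 ∨ x2) ∧ (¬x3 ∨ x1) ∧ (¬x3 ∨ ¬x4) ∧ (¬x3 ∨ x2)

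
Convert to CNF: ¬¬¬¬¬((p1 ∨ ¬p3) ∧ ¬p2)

¬¬¬¬¬((p1 ∨ ¬p3) ∧ ¬p2)
≡ ¬¬¬((p1 ∨ ¬p3) ∧ ¬p2)
≡ ¬((p1 ∨ ¬p3) ∧ ¬p2)
≡ ¬(p1 ∨ ¬p3) ∨ ¬¬p2
≡ (¬p1 ∧ ¬¬p3) ∨ ¬¬p2
≡ (¬p1 ∧ p3) ∨ ¬¬p2
≡ (¬p1 ∧ p3) ∨ p2
≡ (¬p1 ∨ p2) ∧ (p3 ∨ p2)

(¬p1 ∨ p2) ∧ (p3 ∨ p2)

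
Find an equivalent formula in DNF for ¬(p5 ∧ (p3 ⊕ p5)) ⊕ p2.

(¬p5 ∧ ¬p2) ∨ (p5 ∧ p3 ∧ ¬p2) ∨ (p5 ∧ ¬p3 ∧ p2)

¬(p5 ∧ (p3 ⊕ p5)) ⊕ p2
≡ (¬(p5 ∧ (p3 ⊕ p5)) ∧ ¬p2) ∨ (¬¬(p5 ∧ (p3 ⊕ p5)) ∧ p2)   (expand ⊕)
≡ (¬(p5 ∧ ((p3 ∧ ¬p5) ∨ (¬p3 ∧ p5))) ∧ ¬p2) ∨ (¬¬(p5 ∧ (p3 ⊕ p5)) ∧ p2)   (expand ⊕)
≡ (¬(p5 ∧ ((p3 ∧ ¬p5) ∨ (¬p3 ∧ p5))) ∧ ¬p2) ∨ (¬¬(p5 ∧ ((p3 ∧ ¬p5) ∨ (¬p3 ∧ p5))) ∧ p2)   (expand ⊕)
≡ ((¬p5 ∨ ¬((p3 ∧ ¬p5) ∨ (¬p3 ∧ p5))) ∧ ¬p2) ∨ (¬¬(p5 ∧ ((p3 ∧ ¬p5) ∨ (¬p3 ∧ p5))) ∧ p2)   (De Morgan)
≡ ((¬p5 ∨ (¬(p3 ∧ ¬p5) ∧ ¬(¬p3 ∧ p5))) ∧ ¬p2) ∨ (¬¬(p5 ∧ ((p3 ∧ ¬p5) ∨ (¬p3 ∧ p5))) ∧ p2)   (De Morgan)
≡ ((¬p5 ∨ ((¬p3 ∨ ¬¬p5) ∧ ¬(¬p3 ∧ p5))) ∧ ¬p2) ∨ (¬¬(p5 ∧ ((p3 ∧ ¬p5) ∨ (¬p3 ∧ p5))) ∧ p2)   (De Morgan)
≡ ((¬p5 ∨ ((¬p3 ∨ p5) ∧ ¬(¬p3 ∧ p5))) ∧ ¬p2) ∨ (¬¬(p5 ∧ ((p3 ∧ ¬p5) ∨ (¬p3 ∧ p5))) ∧ p2)   (double negation)
≡ ((¬p5 ∨ ((¬p3 ∨ p5) ∧ (¬¬p3 ∨ ¬p5))) ∧ ¬p2) ∨ (¬¬(p5 ∧ ((p3 ∧ ¬p5) ∨ (¬p3 ∧ p5))) ∧ p2)   (De Morgan)
≡ ((¬p5 ∨ ((¬p3 ∨ p5) ∧ (p3 ∨ ¬p5))) ∧ ¬p2) ∨ (¬¬(p5 ∧ ((p3 ∧ ¬p5) ∨ (¬p3 ∧ p5))) ∧ p2)   (double negation)
≡ ((¬p5 ∨ ((¬p3 ∨ p5) ∧ (p3 ∨ ¬p5))) ∧ ¬p2) ∨ (p5 ∧ ((p3 ∧ ¬p5) ∨ (¬p3 ∧ p5)) ∧ p2)   (double negation)
≡ (¬p5 ∧ ¬p2) ∨ (¬p3 ∧ p3 ∧ ¬p2) ∨ (¬p3 ∧ ¬p5 ∧ ¬p2) ∨ (p5 ∧ p3 ∧ ¬p2) ∨ (p5 ∧ ¬p5 ∧ ¬p2) ∨ (p5 ∧ p3 ∧ ¬p5 ∧ p2) ∨ (p5 ∧ ¬p3 ∧ p5 ∧ p2)   (distribute ∧ over ∨)
≡ (¬p5 ∧ ¬p2) ∨ (p5 ∧ p3 ∧ ¬p2) ∨ (p5 ∧ ¬p3 ∧ p2)   (simplify)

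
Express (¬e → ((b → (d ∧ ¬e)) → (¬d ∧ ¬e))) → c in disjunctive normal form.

(¬e → ((b → (d ∧ ¬e)) → (¬d ∧ ¬e))) → c
≡ ¬(¬e → ((b → (d ∧ ¬e)) → (¬d ∧ ¬e))) ∨ c
≡ ¬(¬¬e ∨ ((b → (d ∧ ¬e)) → (¬d ∧ ¬e))) ∨ c
≡ ¬(¬¬e ∨ ¬(b → (d ∧ ¬e)) ∨ (¬d ∧ ¬e)) ∨ c
≡ ¬(¬¬e ∨ ¬(¬b ∨ (d ∧ ¬e)) ∨ (¬d ∧ ¬e)) ∨ c
≡ (¬¬¬e ∧ ¬¬(¬b ∨ (d ∧ ¬e)) ∧ ¬(¬d ∧ ¬e)) ∨ c
≡ (¬e ∧ ¬¬(¬b ∨ (d ∧ ¬e)) ∧ ¬(¬d ∧ ¬e)) ∨ c
≡ (¬e ∧ (¬b ∨ (d ∧ ¬e)) ∧ ¬(¬d ∧ ¬e)) ∨ c
≡ (¬e ∧ (¬b ∨ (d ∧ ¬e)) ∧ (¬¬d ∨ ¬¬e)) ∨ c
≡ (¬e ∧ (¬b ∨ (d ∧ ¬e)) ∧ (d ∨ ¬¬e)) ∨ c
≡ (¬e ∧ (¬b ∨ (d ∧ ¬e)) ∧ (d ∨ e)) ∨ c
≡ (¬e ∧ ¬b ∧ d) ∨ (¬e ∧ ¬b ∧ e) ∨ (¬e ∧ d ∧ ¬e ∧ d) ∨ (¬e ∧ d ∧ ¬e ∧ e) ∨ c
≡ (¬e ∧ d) ∨ c

(¬e ∧ d) ∨ c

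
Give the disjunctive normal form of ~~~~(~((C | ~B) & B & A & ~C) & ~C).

~~~~(~((C | ~B) & B & A & ~C) & ~C)
⇔ ~~(~((C | ~B) & B & A & ~C) & ~C)   [double negation]
⇔ ~((C | ~B) & B & A & ~C) & ~C   [double negation]
⇔ (~(C | ~B) | ~B | ~A | ~~C) & ~C   [De Morgan]
⇔ ((~C & ~~B) | ~B | ~A | ~~C) & ~C   [De Morgan]
⇔ ((~C & B) | ~B | ~A | ~~C) & ~C   [double negation]
⇔ ((~C & B) | ~B | ~A | C) & ~C   [double negation]
⇔ (~C & B & ~C) | (~B & ~C) | (~A & ~C) | (C & ~C)   [distribute & over |]
⇔ (~C & B) | (~B & ~C) | (~A & ~C)   [simplify]

(~C & B) | (~B & ~C) | (~A & ~C)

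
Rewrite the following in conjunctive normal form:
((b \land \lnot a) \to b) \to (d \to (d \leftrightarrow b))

((b \land \lnot a) \to b) \to (d \to (d \leftrightarrow b))
≡ \lnot ((b \land \lnot a) \to b) \lor (d \to (d \leftrightarrow b))   [eliminate \to]
≡ \lnot (\lnot (b \land \lnot a) \lor b) \lor (d \to (d \leftrightarrow b))   [eliminate \to]
≡ \lnot (\lnot (b \land \lnot a) \lor b) \lor \lnot d \lor (d \leftrightarrow b)   [eliminate \to]
≡ \lnot (\lnot (b \land \lnot a) \lor b) \lor \lnot d \lor ((d \to b) \land (b \to d))   [eliminate \leftrightarrow]
≡ \lnot (\lnot (b \land \lnot a) \lor b) \lor \lnot d \lor ((\lnot d \lor b) \land (b \to d))   [eliminate \to]
≡ \lnot (\lnot (b \land \lnot a) \lor b) \lor \lnot d \lor ((\lnot d \lor b) \land (\lnot b \lor d))   [eliminate \to]
≡ (\lnot \lnot (b \land \lnot a) \land \lnot b) \lor \lnot d \lor ((\lnot d \lor b) \land (\lnot b \lor d))   [De Morgan]
≡ (b \land \lnot a \land \lnot b) \lor \lnot d \lor ((\lnot d \lor b) \land (\lnot b \lor d))   [double negation]
≡ (b \lor \lnot d \lor \lnot d \lor b) \land (b \lor \lnot d \lor \lnot b \lor d) \land (\lnot a \lor \lnot d \lor \lnot d \lor b) \land (\lnot a \lor \lnot d \lor \lnot b \lor d) \land (\lnot b \lor \lnot d \lor \lnot d \lor b) \land (\lnot b \lor \lnot d \lor \lnot b \lor d)   [distribute \lor over \land]
≡ b \lor \lnot d   [simplify]

b \lor \lnot d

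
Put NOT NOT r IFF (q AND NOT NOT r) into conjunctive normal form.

NOT NOT r IFF (q AND NOT NOT r)
⇔ (NOT NOT r IMPLIES (q AND NOT NOT r)) AND ((q AND NOT NOT r) IMPLIES NOT NOT r)
⇔ (NOT NOT NOT r OR (q AND NOT NOT r)) AND ((q AND NOT NOT r) IMPLIES NOT NOT r)
⇔ (NOT NOT NOT r OR (q AND NOT NOT r)) AND (NOT (q AND NOT NOT r) OR NOT NOT r)
⇔ (NOT r OR (q AND NOT NOT r)) AND (NOT (q AND NOT NOT r) OR NOT NOT r)
⇔ (NOT r OR (q AND r)) AND (NOT (q AND NOT NOT r) OR NOT NOT r)
⇔ (NOT r OR (q AND r)) AND (NOT q OR NOT NOT NOT r OR NOT NOT r)
⇔ (NOT r OR (q AND r)) AND (NOT q OR NOT r OR NOT NOT r)
⇔ (NOT r OR (q AND r)) AND (NOT q OR NOT r OR r)
⇔ (NOT r OR q) AND (NOT r OR r) AND (NOT q OR NOT r OR r)
⇔ NOT r OR q

NOT r OR q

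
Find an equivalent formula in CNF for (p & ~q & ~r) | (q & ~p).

(p | q) & (~q | ~p) & (~r | q) & (~r | ~p)

(p & ~q & ~r) | (q & ~p)
= (p | q) & (p | ~p) & (~q | q) & (~q | ~p) & (~r | q) & (~r | ~p)   [distribute | over &]
= (p | q) & (~q | ~p) & (~r | q) & (~r | ~p)   [simplify]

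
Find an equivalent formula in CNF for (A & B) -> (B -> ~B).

~A | ~B

(A & B) -> (B -> ~B)
≡ ~(A & B) | (B -> ~B)   [eliminate ->]
≡ ~(A & B) | ~B | ~B   [eliminate ->]
≡ ~A | ~B | ~B | ~B   [De Morgan]
≡ ~A | ~B   [simplify]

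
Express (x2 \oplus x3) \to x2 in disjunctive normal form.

(\lnot x2 \land \lnot x3) \lor x2

(x2 \oplus x3) \to x2
⇔ \lnot (x2 \oplus x3) \lor x2   [eliminate \to]
⇔ \lnot ((x2 \land \lnot x3) \lor (\lnot x2 \land x3)) \lor x2   [expand \oplus]
⇔ (\lnot (x2 \land \lnot x3) \land \lnot (\lnot x2 \land x3)) \lor x2   [De Morgan]
⇔ ((\lnot x2 \lor \lnot \lnot x3) \land \lnot (\lnot x2 \land x3)) \lor x2   [De Morgan]
⇔ ((\lnot x2 \lor x3) \land \lnot (\lnot x2 \land x3)) \lor x2   [double negation]
⇔ ((\lnot x2 \lor x3) \land (\lnot \lnot x2 \lor \lnot x3)) \lor x2   [De Morgan]
⇔ ((\lnot x2 \lor x3) \land (x2 \lor \lnot x3)) \lor x2   [double negation]
⇔ (\lnot x2 \land x2) \lor (\lnot x2 \land \lnot x3) \lor (x3 \land x2) \lor (x3 \land \lnot x3) \lor x2   [distribute \land over \lor]
⇔ (\lnot x2 \land \lnot x3) \lor x2   [simplify]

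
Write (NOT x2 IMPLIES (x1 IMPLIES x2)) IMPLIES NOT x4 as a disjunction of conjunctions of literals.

(NOT x2 AND x1) OR NOT x4

(NOT x2 IMPLIES (x1 IMPLIES x2)) IMPLIES NOT x4
≡ NOT (NOT x2 IMPLIES (x1 IMPLIES x2)) OR NOT x4   (eliminate IMPLIES)
≡ NOT (NOT NOT x2 OR (x1 IMPLIES x2)) OR NOT x4   (eliminate IMPLIES)
≡ NOT (NOT NOT x2 OR NOT x1 OR x2) OR NOT x4   (eliminate IMPLIES)
≡ (NOT NOT NOT x2 AND NOT NOT x1 AND NOT x2) OR NOT x4   (De Morgan)
≡ (NOT x2 AND NOT NOT x1 AND NOT x2) OR NOT x4   (double negation)
≡ (NOT x2 AND x1 AND NOT x2) OR NOT x4   (double negation)
≡ (NOT x2 AND x1) OR NOT x4   (simplify)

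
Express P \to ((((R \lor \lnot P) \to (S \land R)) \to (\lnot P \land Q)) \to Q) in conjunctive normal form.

P \to ((((R \lor \lnot P) \to (S \land R)) \to (\lnot P \land Q)) \to Q)
⇔ \lnot P \lor ((((R \lor \lnot P) \to (S \land R)) \to (\lnot P \land Q)) \to Q)   [eliminate \to]
⇔ \lnot P \lor \lnot (((R \lor \lnot P) \to (S \land R)) \to (\lnot P \land Q)) \lor Q   [eliminate \to]
⇔ \lnot P \lor \lnot (\lnot ((R \lor \lnot P) \to (S \land R)) \lor (\lnot P \land Q)) \lor Q   [eliminate \to]
⇔ \lnot P \lor \lnot (\lnot (\lnot (R \lor \lnot P) \lor (S \land R)) \lor (\lnot P \land Q)) \lor Q   [eliminate \to]
⇔ \lnot P \lor (\lnot \lnot (\lnot (R \lor \lnot P) \lor (S \land R)) \land \lnot (\lnot P \land Q)) \lor Q   [De Morgan]
⇔ \lnot P \lor ((\lnot (R \lor \lnot P) \lor (S \land R)) \land \lnot (\lnot P \land Q)) \lor Q   [double negation]
⇔ \lnot P \lor (((\lnot R \land \lnot \lnot P) \lor (S \land R)) \land \lnot (\lnot P \land Q)) \lor Q   [De Morgan]
⇔ \lnot P \lor (((\lnot R \land P) \lor (S \land R)) \land \lnot (\lnot P \land Q)) \lor Q   [double negation]
⇔ \lnot P \lor (((\lnot R \land P) \lor (S \land R)) \land (\lnot \lnot P \lor \lnot Q)) \lor Q   [De Morgan]
⇔ \lnot P \lor (((\lnot R \land P) \lor (S \land R)) \land (P \lor \lnot Q)) \lor Q   [double negation]
⇔ (\lnot P \lor \lnot R \lor S \lor Q) \land (\lnot P \lor \lnot R \lor R \lor Q) \land (\lnot P \lor P \lor S \lor Q) \land (\lnot P \lor P \lor R \lor Q) \land (\lnot P \lor P \lor \lnot Q \lor Q)   [distribute \lor over \land]
⇔ \lnot P \lor \lnot R \lor S \lor Q   [simplify]

\lnot P \lor \lnot R \lor S \lor Q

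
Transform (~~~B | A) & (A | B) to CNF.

(~~~B | A) & (A | B)
≡ (~B | A) & (A | B)   [double negation]

(~B | A) & (A | B)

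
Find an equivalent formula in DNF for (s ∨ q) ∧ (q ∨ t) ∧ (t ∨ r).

(s ∨ q) ∧ (q ∨ t) ∧ (t ∨ r)
⇔ (s ∧ q ∧ t) ∨ (s ∧ q ∧ r) ∨ (s ∧ t ∧ t) ∨ (s ∧ t ∧ r) ∨ (q ∧ q ∧ t) ∨ (q ∧ q ∧ r) ∨ (q ∧ t ∧ t) ∨ (q ∧ t ∧ r)
⇔ (s ∧ t) ∨ (q ∧ t) ∨ (q ∧ r)

(s ∧ t) ∨ (q ∧ t) ∨ (q ∧ r)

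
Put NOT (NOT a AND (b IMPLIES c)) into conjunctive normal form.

(a OR b) AND (a OR NOT c)

NOT (NOT a AND (b IMPLIES c))
⇔ NOT (NOT a AND (NOT b OR c))   [eliminate IMPLIES]
⇔ NOT NOT a OR NOT (NOT b OR c)   [De Morgan]
⇔ a OR NOT (NOT b OR c)   [double negation]
⇔ a OR (NOT NOT b AND NOT c)   [De Morgan]
⇔ a OR (b AND NOT c)   [double negation]
⇔ (a OR b) AND (a OR NOT c)   [distribute OR over AND]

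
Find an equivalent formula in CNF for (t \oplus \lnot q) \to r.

(t \oplus \lnot q) \to r
≡ \lnot (t \oplus \lnot q) \lor r   [eliminate \to]
≡ \lnot ((t \lor \lnot q) \land \lnot (t \land \lnot q)) \lor r   [expand \oplus]
≡ \lnot (t \lor \lnot q) \lor \lnot \lnot (t \land \lnot q) \lor r   [De Morgan]
≡ (\lnot t \land \lnot \lnot q) \lor \lnot \lnot (t \land \lnot q) \lor r   [De Morgan]
≡ (\lnot t \land q) \lor \lnot \lnot (t \land \lnot q) \lor r   [double negation]
≡ (\lnot t \land q) \lor (t \land \lnot q) \lor r   [double negation]
≡ (\lnot t \lor t \lor r) \land (\lnot t \lor \lnot q \lor r) \land (q \lor t \lor r) \land (q \lor \lnot q \lor r)   [distribute \lor over \land]
≡ (\lnot t \lor \lnot q \lor r) \land (q \lor t \lor r)   [simplify]

(\lnot t \lor \lnot q \lor r) \land (q \lor t \lor r)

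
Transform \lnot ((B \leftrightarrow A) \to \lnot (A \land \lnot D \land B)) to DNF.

A \land B \land \lnot D

\lnot ((B \leftrightarrow A) \to \lnot (A \land \lnot D \land B))
⇔ \lnot (\lnot (B \leftrightarrow A) \lor \lnot (A \land \lnot D \land B))   [eliminate \to]
⇔ \lnot (\lnot ((B \to A) \land (A \to B)) \lor \lnot (A \land \lnot D \land B))   [eliminate \leftrightarrow]
⇔ \lnot (\lnot ((\lnot B \lor A) \land (A \to B)) \lor \lnot (A \land \lnot D \land B))   [eliminate \to]
⇔ \lnot (\lnot ((\lnot B \lor A) \land (\lnot A \lor B)) \lor \lnot (A \land \lnot D \land B))   [eliminate \to]
⇔ \lnot \lnot ((\lnot B \lor A) \land (\lnot A \lor B)) \land \lnot \lnot (A \land \lnot D \land B)   [De Morgan]
⇔ (\lnot B \lor A) \land (\lnot A \lor B) \land \lnot \lnot (A \land \lnot D \land B)   [double negation]
⇔ (\lnot B \lor A) \land (\lnot A \lor B) \land A \land \lnot D \land B   [double negation]
⇔ (\lnot B \land \lnot A \land A \land \lnot D \land B) \lor (\lnot B \land B \land A \land \lnot D \land B) \lor (A \land \lnot A \land A \land \lnot D \land B) \lor (A \land B \land A \land \lnot D \land B)   [distribute \land over \lor]
⇔ A \land B \land \lnot D   [simplify]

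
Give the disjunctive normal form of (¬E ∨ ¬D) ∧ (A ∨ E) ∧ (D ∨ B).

(¬E ∧ A ∧ D) ∨ (¬E ∧ A ∧ B) ∨ (¬D ∧ A ∧ B) ∨ (¬D ∧ E ∧ B)

(¬E ∨ ¬D) ∧ (A ∨ E) ∧ (D ∨ B)
= (¬E ∧ A ∧ D) ∨ (¬E ∧ A ∧ B) ∨ (¬E ∧ E ∧ D) ∨ (¬E ∧ E ∧ B) ∨ (¬D ∧ A ∧ D) ∨ (¬D ∧ A ∧ B) ∨ (¬D ∧ E ∧ D) ∨ (¬D ∧ E ∧ B)   [distribute ∧ over ∨]
= (¬E ∧ A ∧ D) ∨ (¬E ∧ A ∧ B) ∨ (¬D ∧ A ∧ B) ∨ (¬D ∧ E ∧ B)   [simplify]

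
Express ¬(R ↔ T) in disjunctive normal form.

¬(R ↔ T)
≡ ¬((R → T) ∧ (T → R))   [eliminate ↔]
≡ ¬((¬R ∨ T) ∧ (T → R))   [eliminate →]
≡ ¬((¬R ∨ T) ∧ (¬T ∨ R))   [eliminate →]
≡ ¬(¬R ∨ T) ∨ ¬(¬T ∨ R)   [De Morgan]
≡ ¬¬R ∧ ¬T ∨ ¬(¬T ∨ R)   [De Morgan]
≡ R ∧ ¬T ∨ ¬(¬T ∨ R)   [double negation]
≡ R ∧ ¬T ∨ ¬¬T ∧ ¬R   [De Morgan]
≡ R ∧ ¬T ∨ T ∧ ¬R   [double negation]

R ∧ ¬T ∨ T ∧ ¬R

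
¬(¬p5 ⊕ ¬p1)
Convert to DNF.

¬(¬p5 ⊕ ¬p1)
≡ ¬((¬p5 ∧ ¬¬p1) ∨ (¬¬p5 ∧ ¬p1))   (expand ⊕)
≡ ¬(¬p5 ∧ ¬¬p1) ∧ ¬(¬¬p5 ∧ ¬p1)   (De Morgan)
≡ (¬¬p5 ∨ ¬¬¬p1) ∧ ¬(¬¬p5 ∧ ¬p1)   (De Morgan)
≡ (p5 ∨ ¬¬¬p1) ∧ ¬(¬¬p5 ∧ ¬p1)   (double negation)
≡ (p5 ∨ ¬p1) ∧ ¬(¬¬p5 ∧ ¬p1)   (double negation)
≡ (p5 ∨ ¬p1) ∧ (¬¬¬p5 ∨ ¬¬p1)   (De Morgan)
≡ (p5 ∨ ¬p1) ∧ (¬p5 ∨ ¬¬p1)   (double negation)
≡ (p5 ∨ ¬p1) ∧ (¬p5 ∨ p1)   (double negation)
≡ (p5 ∧ ¬p5) ∨ (p5 ∧ p1) ∨ (¬p1 ∧ ¬p5) ∨ (¬p1 ∧ p1)   (distribute ∧ over ∨)
≡ (p5 ∧ p1) ∨ (¬p1 ∧ ¬p5)   (simplify)

(p5 ∧ p1) ∨ (¬p1 ∧ ¬p5)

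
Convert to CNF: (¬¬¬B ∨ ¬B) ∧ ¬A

¬B ∧ ¬A

(¬¬¬B ∨ ¬B) ∧ ¬A
≡ (¬B ∨ ¬B) ∧ ¬A   [double negation]
≡ ¬B ∧ ¬A   [simplify]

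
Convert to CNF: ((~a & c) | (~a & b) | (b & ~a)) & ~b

~a & (c | b) & ~b

((~a & c) | (~a & b) | (b & ~a)) & ~b
≡ (~a | ~a | b) & (~a | ~a | ~a) & (~a | b | b) & (~a | b | ~a) & (c | ~a | b) & (c | ~a | ~a) & (c | b | b) & (c | b | ~a) & ~b
≡ ~a & (c | b) & ~b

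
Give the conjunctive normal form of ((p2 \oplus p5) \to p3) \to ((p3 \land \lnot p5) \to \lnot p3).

((p2 \oplus p5) \to p3) \to ((p3 \land \lnot p5) \to \lnot p3)
≡ \lnot ((p2 \oplus p5) \to p3) \lor ((p3 \land \lnot p5) \to \lnot p3)
≡ \lnot (\lnot (p2 \oplus p5) \lor p3) \lor ((p3 \land \lnot p5) \to \lnot p3)
≡ \lnot (\lnot ((p2 \lor p5) \land \lnot (p2 \land p5)) \lor p3) \lor ((p3 \land \lnot p5) \to \lnot p3)
≡ \lnot (\lnot ((p2 \lor p5) \land \lnot (p2 \land p5)) \lor p3) \lor \lnot (p3 \land \lnot p5) \lor \lnot p3
≡ (\lnot \lnot ((p2 \lor p5) \land \lnot (p2 \land p5)) \land \lnot p3) \lor \lnot (p3 \land \lnot p5) \lor \lnot p3
≡ ((p2 \lor p5) \land \lnot (p2 \land p5) \land \lnot p3) \lor \lnot (p3 \land \lnot p5) \lor \lnot p3
≡ ((p2 \lor p5) \land (\lnot p2 \lor \lnot p5) \land \lnot p3) \lor \lnot (p3 \land \lnot p5) \lor \lnot p3
≡ ((p2 \lor p5) \land (\lnot p2 \lor \lnot p5) \land \lnot p3) \lor \lnot p3 \lor \lnot \lnot p5 \lor \lnot p3
≡ ((p2 \lor p5) \land (\lnot p2 \lor \lnot p5) \land \lnot p3) \lor \lnot p3 \lor p5 \lor \lnot p3
≡ (p2 \lor p5 \lor \lnot p3 \lor p5 \lor \lnot p3) \land (\lnot p2 \lor \lnot p5 \lor \lnot p3 \lor p5 \lor \lnot p3) \land (\lnot p3 \lor \lnot p3 \lor p5 \lor \lnot p3)
≡ \lnot p3 \lor p5

\lnot p3 \lor p5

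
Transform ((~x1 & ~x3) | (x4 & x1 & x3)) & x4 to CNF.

((~x1 & ~x3) | (x4 & x1 & x3)) & x4
≡ (~x1 | x4) & (~x1 | x1) & (~x1 | x3) & (~x3 | x4) & (~x3 | x1) & (~x3 | x3) & x4   [distribute | over &]
≡ (~x1 | x3) & (~x3 | x1) & x4   [simplify]

(~x1 | x3) & (~x3 | x1) & x4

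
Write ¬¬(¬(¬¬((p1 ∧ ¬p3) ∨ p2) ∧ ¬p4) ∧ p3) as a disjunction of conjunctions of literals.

¬¬(¬(¬¬((p1 ∧ ¬p3) ∨ p2) ∧ ¬p4) ∧ p3)
⇔ ¬(¬¬((p1 ∧ ¬p3) ∨ p2) ∧ ¬p4) ∧ p3   [double negation]
⇔ (¬¬¬((p1 ∧ ¬p3) ∨ p2) ∨ ¬¬p4) ∧ p3   [De Morgan]
⇔ (¬((p1 ∧ ¬p3) ∨ p2) ∨ ¬¬p4) ∧ p3   [double negation]
⇔ ((¬(p1 ∧ ¬p3) ∧ ¬p2) ∨ ¬¬p4) ∧ p3   [De Morgan]
⇔ (((¬p1 ∨ ¬¬p3) ∧ ¬p2) ∨ ¬¬p4) ∧ p3   [De Morgan]
⇔ (((¬p1 ∨ p3) ∧ ¬p2) ∨ ¬¬p4) ∧ p3   [double negation]
⇔ (((¬p1 ∨ p3) ∧ ¬p2) ∨ p4) ∧ p3   [double negation]
⇔ (¬p1 ∧ ¬p2 ∧ p3) ∨ (p3 ∧ ¬p2 ∧ p3) ∨ (p4 ∧ p3)   [distribute ∧ over ∨]
⇔ (p3 ∧ ¬p2) ∨ (p4 ∧ p3)   [simplify]

(p3 ∧ ¬p2) ∨ (p4 ∧ p3)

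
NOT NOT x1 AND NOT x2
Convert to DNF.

x1 AND NOT x2

NOT NOT x1 AND NOT x2
≡ x1 AND NOT x2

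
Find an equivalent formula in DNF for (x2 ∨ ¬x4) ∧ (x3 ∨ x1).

(x2 ∧ x3) ∨ (x2 ∧ x1) ∨ (¬x4 ∧ x3) ∨ (¬x4 ∧ x1)

(x2 ∨ ¬x4) ∧ (x3 ∨ x1)
⇔ (x2 ∧ x3) ∨ (x2 ∧ x1) ∨ (¬x4 ∧ x3) ∨ (¬x4 ∧ x1)   [distribute ∧ over ∨]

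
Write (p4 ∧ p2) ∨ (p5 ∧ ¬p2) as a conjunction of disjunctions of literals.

(p4 ∧ p2) ∨ (p5 ∧ ¬p2)
⇔ (p4 ∨ p5) ∧ (p4 ∨ ¬p2) ∧ (p2 ∨ p5) ∧ (p2 ∨ ¬p2)   — distribute ∨ over ∧
⇔ (p4 ∨ p5) ∧ (p4 ∨ ¬p2) ∧ (p2 ∨ p5)   — simplify

(p4 ∨ p5) ∧ (p4 ∨ ¬p2) ∧ (p2 ∨ p5)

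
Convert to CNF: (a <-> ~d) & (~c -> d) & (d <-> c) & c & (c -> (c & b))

(a <-> ~d) & (~c -> d) & (d <-> c) & c & (c -> (c & b))
≡ (a -> ~d) & (~d -> a) & (~c -> d) & (d <-> c) & c & (c -> (c & b))
≡ (~a | ~d) & (~d -> a) & (~c -> d) & (d <-> c) & c & (c -> (c & b))
≡ (~a | ~d) & (~~d | a) & (~c -> d) & (d <-> c) & c & (c -> (c & b))
≡ (~a | ~d) & (~~d | a) & (~~c | d) & (d <-> c) & c & (c -> (c & b))
≡ (~a | ~d) & (~~d | a) & (~~c | d) & (d -> c) & (c -> d) & c & (c -> (c & b))
≡ (~a | ~d) & (~~d | a) & (~~c | d) & (~d | c) & (c -> d) & c & (c -> (c & b))
≡ (~a | ~d) & (~~d | a) & (~~c | d) & (~d | c) & (~c | d) & c & (c -> (c & b))
≡ (~a | ~d) & (~~d | a) & (~~c | d) & (~d | c) & (~c | d) & c & (~c | (c & b))
≡ (~a | ~d) & (d | a) & (~~c | d) & (~d | c) & (~c | d) & c & (~c | (c & b))
≡ (~a | ~d) & (d | a) & (c | d) & (~d | c) & (~c | d) & c & (~c | (c & b))
≡ (~a | ~d) & (d | a) & (c | d) & (~d | c) & (~c | d) & c & (~c | c) & (~c | b)
≡ (~a | ~d) & (d | a) & (~c | d) & c & (~c | b)

(~a | ~d) & (d | a) & (~c | d) & c & (~c | b)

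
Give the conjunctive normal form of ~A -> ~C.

A | ~C

~A -> ~C
= ~~A | ~C   [eliminate ->]
= A | ~C   [double negation]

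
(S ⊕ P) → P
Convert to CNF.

¬S ∨ P

(S ⊕ P) → P
= ¬(S ⊕ P) ∨ P   [eliminate →]
= ¬((S ∨ P) ∧ ¬(S ∧ P)) ∨ P   [expand ⊕]
= ¬(S ∨ P) ∨ ¬¬(S ∧ P) ∨ P   [De Morgan]
= (¬S ∧ ¬P) ∨ ¬¬(S ∧ P) ∨ P   [De Morgan]
= (¬S ∧ ¬P) ∨ (S ∧ P) ∨ P   [double negation]
= (¬S ∨ S ∨ P) ∧ (¬S ∨ P ∨ P) ∧ (¬P ∨ S ∨ P) ∧ (¬P ∨ P ∨ P)   [distribute ∨ over ∧]
= ¬S ∨ P   [simplify]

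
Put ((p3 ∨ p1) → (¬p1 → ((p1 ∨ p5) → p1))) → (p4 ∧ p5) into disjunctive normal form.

(p3 ∧ ¬p1 ∧ p5) ∨ (p4 ∧ p5)

((p3 ∨ p1) → (¬p1 → ((p1 ∨ p5) → p1))) → (p4 ∧ p5)
= ¬((p3 ∨ p1) → (¬p1 → ((p1 ∨ p5) → p1))) ∨ (p4 ∧ p5)   [eliminate →]
= ¬(¬(p3 ∨ p1) ∨ (¬p1 → ((p1 ∨ p5) → p1))) ∨ (p4 ∧ p5)   [eliminate →]
= ¬(¬(p3 ∨ p1) ∨ ¬¬p1 ∨ ((p1 ∨ p5) → p1)) ∨ (p4 ∧ p5)   [eliminate →]
= ¬(¬(p3 ∨ p1) ∨ ¬¬p1 ∨ ¬(p1 ∨ p5) ∨ p1) ∨ (p4 ∧ p5)   [eliminate →]
= (¬¬(p3 ∨ p1) ∧ ¬¬¬p1 ∧ ¬¬(p1 ∨ p5) ∧ ¬p1) ∨ (p4 ∧ p5)   [De Morgan]
= ((p3 ∨ p1) ∧ ¬¬¬p1 ∧ ¬¬(p1 ∨ p5) ∧ ¬p1) ∨ (p4 ∧ p5)   [double negation]
= ((p3 ∨ p1) ∧ ¬p1 ∧ ¬¬(p1 ∨ p5) ∧ ¬p1) ∨ (p4 ∧ p5)   [double negation]
= ((p3 ∨ p1) ∧ ¬p1 ∧ (p1 ∨ p5) ∧ ¬p1) ∨ (p4 ∧ p5)   [double negation]
= (p3 ∧ ¬p1 ∧ p1 ∧ ¬p1) ∨ (p3 ∧ ¬p1 ∧ p5 ∧ ¬p1) ∨ (p1 ∧ ¬p1 ∧ p1 ∧ ¬p1) ∨ (p1 ∧ ¬p1 ∧ p5 ∧ ¬p1) ∨ (p4 ∧ p5)   [distribute ∧ over ∨]
= (p3 ∧ ¬p1 ∧ p5) ∨ (p4 ∧ p5)   [simplify]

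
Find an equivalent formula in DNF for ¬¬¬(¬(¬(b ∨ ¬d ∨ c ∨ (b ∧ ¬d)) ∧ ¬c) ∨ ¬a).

¬¬¬(¬(¬(b ∨ ¬d ∨ c ∨ (b ∧ ¬d)) ∧ ¬c) ∨ ¬a)
⇔ ¬(¬(¬(b ∨ ¬d ∨ c ∨ (b ∧ ¬d)) ∧ ¬c) ∨ ¬a)   [double negation]
⇔ ¬¬(¬(b ∨ ¬d ∨ c ∨ (b ∧ ¬d)) ∧ ¬c) ∧ ¬¬a   [De Morgan]
⇔ ¬(b ∨ ¬d ∨ c ∨ (b ∧ ¬d)) ∧ ¬c ∧ ¬¬a   [double negation]
⇔ ¬b ∧ ¬¬d ∧ ¬c ∧ ¬(b ∧ ¬d) ∧ ¬c ∧ ¬¬a   [De Morgan]
⇔ ¬b ∧ d ∧ ¬c ∧ ¬(b ∧ ¬d) ∧ ¬c ∧ ¬¬a   [double negation]
⇔ ¬b ∧ d ∧ ¬c ∧ (¬b ∨ ¬¬d) ∧ ¬c ∧ ¬¬a   [De Morgan]
⇔ ¬b ∧ d ∧ ¬c ∧ (¬b ∨ d) ∧ ¬c ∧ ¬¬a   [double negation]
⇔ ¬b ∧ d ∧ ¬c ∧ (¬b ∨ d) ∧ ¬c ∧ a   [double negation]
⇔ (¬b ∧ d ∧ ¬c ∧ ¬b ∧ ¬c ∧ a) ∨ (¬b ∧ d ∧ ¬c ∧ d ∧ ¬c ∧ a)   [distribute ∧ over ∨]
⇔ ¬b ∧ d ∧ ¬c ∧ a   [simplify]

¬b ∧ d ∧ ¬c ∧ a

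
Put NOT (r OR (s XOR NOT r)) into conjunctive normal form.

NOT (r OR (s XOR NOT r))
≡ NOT (r OR ((s OR NOT r) AND NOT (s AND NOT r)))   [expand XOR]
≡ NOT r AND NOT ((s OR NOT r) AND NOT (s AND NOT r))   [De Morgan]
≡ NOT r AND (NOT (s OR NOT r) OR NOT NOT (s AND NOT r))   [De Morgan]
≡ NOT r AND ((NOT s AND NOT NOT r) OR NOT NOT (s AND NOT r))   [De Morgan]
≡ NOT r AND ((NOT s AND r) OR NOT NOT (s AND NOT r))   [double negation]
≡ NOT r AND ((NOT s AND r) OR (s AND NOT r))   [double negation]
≡ NOT r AND (NOT s OR s) AND (NOT s OR NOT r) AND (r OR s) AND (r OR NOT r)   [distribute OR over AND]
≡ NOT r AND (r OR s)   [simplify]

NOT r AND (r OR s)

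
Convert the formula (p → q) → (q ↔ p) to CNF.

p ∨ ¬q

(p → q) → (q ↔ p)
≡ ¬(p → q) ∨ (q ↔ p)   (eliminate →)
≡ ¬(¬p ∨ q) ∨ (q ↔ p)   (eliminate →)
≡ ¬(¬p ∨ q) ∨ ((q → p) ∧ (p → q))   (eliminate ↔)
≡ ¬(¬p ∨ q) ∨ ((¬q ∨ p) ∧ (p → q))   (eliminate →)
≡ ¬(¬p ∨ q) ∨ ((¬q ∨ p) ∧ (¬p ∨ q))   (eliminate →)
≡ (¬¬p ∧ ¬q) ∨ ((¬q ∨ p) ∧ (¬p ∨ q))   (De Morgan)
≡ (p ∧ ¬q) ∨ ((¬q ∨ p) ∧ (¬p ∨ q))   (double negation)
≡ (p ∨ ¬q ∨ p) ∧ (p ∨ ¬p ∨ q) ∧ (¬q ∨ ¬q ∨ p) ∧ (¬q ∨ ¬p ∨ q)   (distribute ∨ over ∧)
≡ p ∨ ¬q   (simplify)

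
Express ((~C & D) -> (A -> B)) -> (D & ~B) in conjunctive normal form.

((~C & D) -> (A -> B)) -> (D & ~B)
= ~((~C & D) -> (A -> B)) | (D & ~B)   [eliminate ->]
= ~(~(~C & D) | (A -> B)) | (D & ~B)   [eliminate ->]
= ~(~(~C & D) | ~A | B) | (D & ~B)   [eliminate ->]
= (~~(~C & D) & ~~A & ~B) | (D & ~B)   [De Morgan]
= (~C & D & ~~A & ~B) | (D & ~B)   [double negation]
= (~C & D & A & ~B) | (D & ~B)   [double negation]
= (~C | D) & (~C | ~B) & (D | D) & (D | ~B) & (A | D) & (A | ~B) & (~B | D) & (~B | ~B)   [distribute | over &]
= D & ~B   [simplify]

D & ~B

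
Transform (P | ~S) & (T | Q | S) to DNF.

(P | ~S) & (T | Q | S)
= (P & T) | (P & Q) | (P & S) | (~S & T) | (~S & Q) | (~S & S)
= (P & T) | (P & Q) | (P & S) | (~S & T) | (~S & Q)

(P & T) | (P & Q) | (P & S) | (~S & T) | (~S & Q)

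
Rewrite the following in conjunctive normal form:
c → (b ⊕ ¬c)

¬c ∨ b

c → (b ⊕ ¬c)
= ¬c ∨ (b ⊕ ¬c)   [eliminate →]
= ¬c ∨ ((b ∨ ¬c) ∧ ¬(b ∧ ¬c))   [expand ⊕]
= ¬c ∨ ((b ∨ ¬c) ∧ (¬b ∨ ¬¬c))   [De Morgan]
= ¬c ∨ ((b ∨ ¬c) ∧ (¬b ∨ c))   [double negation]
= (¬c ∨ b ∨ ¬c) ∧ (¬c ∨ ¬b ∨ c)   [distribute ∨ over ∧]
= ¬c ∨ b   [simplify]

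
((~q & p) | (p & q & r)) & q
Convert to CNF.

((~q & p) | (p & q & r)) & q
= (~q | p) & (~q | q) & (~q | r) & (p | p) & (p | q) & (p | r) & q   (distribute | over &)
= (~q | r) & p & q   (simplify)

(~q | r) & p & q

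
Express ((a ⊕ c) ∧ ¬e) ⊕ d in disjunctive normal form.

(a ∧ ¬c ∧ ¬e ∧ ¬d) ∨ (¬a ∧ c ∧ ¬e ∧ ¬d) ∨ (¬a ∧ ¬c ∧ d) ∨ (c ∧ a ∧ d) ∨ (e ∧ d)

((a ⊕ c) ∧ ¬e) ⊕ d
= ((a ⊕ c) ∧ ¬e ∧ ¬d) ∨ (¬((a ⊕ c) ∧ ¬e) ∧ d)   [expand ⊕]
= (((a ∧ ¬c) ∨ (¬a ∧ c)) ∧ ¬e ∧ ¬d) ∨ (¬((a ⊕ c) ∧ ¬e) ∧ d)   [expand ⊕]
= (((a ∧ ¬c) ∨ (¬a ∧ c)) ∧ ¬e ∧ ¬d) ∨ (¬(((a ∧ ¬c) ∨ (¬a ∧ c)) ∧ ¬e) ∧ d)   [expand ⊕]
= (((a ∧ ¬c) ∨ (¬a ∧ c)) ∧ ¬e ∧ ¬d) ∨ ((¬((a ∧ ¬c) ∨ (¬a ∧ c)) ∨ ¬¬e) ∧ d)   [De Morgan]
= (((a ∧ ¬c) ∨ (¬a ∧ c)) ∧ ¬e ∧ ¬d) ∨ (((¬(a ∧ ¬c) ∧ ¬(¬a ∧ c)) ∨ ¬¬e) ∧ d)   [De Morgan]
= (((a ∧ ¬c) ∨ (¬a ∧ c)) ∧ ¬e ∧ ¬d) ∨ ((((¬a ∨ ¬¬c) ∧ ¬(¬a ∧ c)) ∨ ¬¬e) ∧ d)   [De Morgan]
= (((a ∧ ¬c) ∨ (¬a ∧ c)) ∧ ¬e ∧ ¬d) ∨ ((((¬a ∨ c) ∧ ¬(¬a ∧ c)) ∨ ¬¬e) ∧ d)   [double negation]
= (((a ∧ ¬c) ∨ (¬a ∧ c)) ∧ ¬e ∧ ¬d) ∨ ((((¬a ∨ c) ∧ (¬¬a ∨ ¬c)) ∨ ¬¬e) ∧ d)   [De Morgan]
= (((a ∧ ¬c) ∨ (¬a ∧ c)) ∧ ¬e ∧ ¬d) ∨ ((((¬a ∨ c) ∧ (a ∨ ¬c)) ∨ ¬¬e) ∧ d)   [double negation]
= (((a ∧ ¬c) ∨ (¬a ∧ c)) ∧ ¬e ∧ ¬d) ∨ ((((¬a ∨ c) ∧ (a ∨ ¬c)) ∨ e) ∧ d)   [double negation]
= (a ∧ ¬c ∧ ¬e ∧ ¬d) ∨ (¬a ∧ c ∧ ¬e ∧ ¬d) ∨ (¬a ∧ a ∧ d) ∨ (¬a ∧ ¬c ∧ d) ∨ (c ∧ a ∧ d) ∨ (c ∧ ¬c ∧ d) ∨ (e ∧ d)   [distribute ∧ over ∨]
= (a ∧ ¬c ∧ ¬e ∧ ¬d) ∨ (¬a ∧ c ∧ ¬e ∧ ¬d) ∨ (¬a ∧ ¬c ∧ d) ∨ (c ∧ a ∧ d) ∨ (e ∧ d)   [simplify]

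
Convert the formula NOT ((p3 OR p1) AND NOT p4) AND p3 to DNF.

NOT ((p3 OR p1) AND NOT p4) AND p3
≡ (NOT (p3 OR p1) OR NOT NOT p4) AND p3   [De Morgan]
≡ ((NOT p3 AND NOT p1) OR NOT NOT p4) AND p3   [De Morgan]
≡ ((NOT p3 AND NOT p1) OR p4) AND p3   [double negation]
≡ (NOT p3 AND NOT p1 AND p3) OR (p4 AND p3)   [distribute AND over OR]
≡ p4 AND p3   [simplify]

p4 AND p3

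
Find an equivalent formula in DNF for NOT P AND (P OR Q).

NOT P AND (P OR Q)
= (NOT P AND P) OR (NOT P AND Q)   [distribute AND over OR]
= NOT P AND Q   [simplify]

NOT P AND Q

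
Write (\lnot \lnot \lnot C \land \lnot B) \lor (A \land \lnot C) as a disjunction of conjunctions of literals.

(\lnot \lnot \lnot C \land \lnot B) \lor (A \land \lnot C)
≡ (\lnot C \land \lnot B) \lor (A \land \lnot C)

(\lnot C \land \lnot B) \lor (A \land \lnot C)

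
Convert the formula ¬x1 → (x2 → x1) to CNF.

x1 ∨ ¬x2

¬x1 → (x2 → x1)
⇔ ¬¬x1 ∨ (x2 → x1)   [eliminate →]
⇔ ¬¬x1 ∨ ¬x2 ∨ x1   [eliminate →]
⇔ x1 ∨ ¬x2 ∨ x1   [double negation]
⇔ x1 ∨ ¬x2   [simplify]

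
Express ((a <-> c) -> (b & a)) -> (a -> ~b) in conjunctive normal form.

~b | ~a

((a <-> c) -> (b & a)) -> (a -> ~b)
≡ ~((a <-> c) -> (b & a)) | (a -> ~b)   [eliminate ->]
≡ ~(~(a <-> c) | (b & a)) | (a -> ~b)   [eliminate ->]
≡ ~(~((a -> c) & (c -> a)) | (b & a)) | (a -> ~b)   [eliminate <->]
≡ ~(~((~a | c) & (c -> a)) | (b & a)) | (a -> ~b)   [eliminate ->]
≡ ~(~((~a | c) & (~c | a)) | (b & a)) | (a -> ~b)   [eliminate ->]
≡ ~(~((~a | c) & (~c | a)) | (b & a)) | ~a | ~b   [eliminate ->]
≡ (~~((~a | c) & (~c | a)) & ~(b & a)) | ~a | ~b   [De Morgan]
≡ ((~a | c) & (~c | a) & ~(b & a)) | ~a | ~b   [double negation]
≡ ((~a | c) & (~c | a) & (~b | ~a)) | ~a | ~b   [De Morgan]
≡ (~a | c | ~a | ~b) & (~c | a | ~a | ~b) & (~b | ~a | ~a | ~b)   [distribute | over &]
≡ ~b | ~a   [simplify]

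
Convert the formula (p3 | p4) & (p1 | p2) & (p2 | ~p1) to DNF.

(p3 | p4) & (p1 | p2) & (p2 | ~p1)
≡ (p3 & p1 & p2) | (p3 & p1 & ~p1) | (p3 & p2 & p2) | (p3 & p2 & ~p1) | (p4 & p1 & p2) | (p4 & p1 & ~p1) | (p4 & p2 & p2) | (p4 & p2 & ~p1)   (distribute & over |)
≡ (p3 & p2) | (p4 & p2)   (simplify)

(p3 & p2) | (p4 & p2)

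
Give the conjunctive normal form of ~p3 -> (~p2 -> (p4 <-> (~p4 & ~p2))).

(p3 | p2 | ~p4) & (p3 | p2 | p4)

~p3 -> (~p2 -> (p4 <-> (~p4 & ~p2)))
= ~~p3 | (~p2 -> (p4 <-> (~p4 & ~p2)))
= ~~p3 | ~~p2 | (p4 <-> (~p4 & ~p2))
= ~~p3 | ~~p2 | ((p4 -> (~p4 & ~p2)) & ((~p4 & ~p2) -> p4))
= ~~p3 | ~~p2 | ((~p4 | (~p4 & ~p2)) & ((~p4 & ~p2) -> p4))
= ~~p3 | ~~p2 | ((~p4 | (~p4 & ~p2)) & (~(~p4 & ~p2) | p4))
= p3 | ~~p2 | ((~p4 | (~p4 & ~p2)) & (~(~p4 & ~p2) | p4))
= p3 | p2 | ((~p4 | (~p4 & ~p2)) & (~(~p4 & ~p2) | p4))
= p3 | p2 | ((~p4 | (~p4 & ~p2)) & (~~p4 | ~~p2 | p4))
= p3 | p2 | ((~p4 | (~p4 & ~p2)) & (p4 | ~~p2 | p4))
= p3 | p2 | ((~p4 | (~p4 & ~p2)) & (p4 | p2 | p4))
= (p3 | p2 | ~p4 | ~p4) & (p3 | p2 | ~p4 | ~p2) & (p3 | p2 | p4 | p2 | p4)
= (p3 | p2 | ~p4) & (p3 | p2 | p4)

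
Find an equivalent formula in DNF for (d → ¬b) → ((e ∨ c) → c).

(d → ¬b) → ((e ∨ c) → c)
≡ ¬(d → ¬b) ∨ ((e ∨ c) → c)   [eliminate →]
≡ ¬(¬d ∨ ¬b) ∨ ((e ∨ c) → c)   [eliminate →]
≡ ¬(¬d ∨ ¬b) ∨ ¬(e ∨ c) ∨ c   [eliminate →]
≡ (¬¬d ∧ ¬¬b) ∨ ¬(e ∨ c) ∨ c   [De Morgan]
≡ (d ∧ ¬¬b) ∨ ¬(e ∨ c) ∨ c   [double negation]
≡ (d ∧ b) ∨ ¬(e ∨ c) ∨ c   [double negation]
≡ (d ∧ b) ∨ (¬e ∧ ¬c) ∨ c   [De Morgan]

(d ∧ b) ∨ (¬e ∧ ¬c) ∨ c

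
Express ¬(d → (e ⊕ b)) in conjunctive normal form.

d ∧ (¬e ∨ b) ∧ (¬b ∨ e)

¬(d → (e ⊕ b))
≡ ¬(¬d ∨ (e ⊕ b))   [eliminate →]
≡ ¬(¬d ∨ ((e ∨ b) ∧ ¬(e ∧ b)))   [expand ⊕]
≡ ¬¬d ∧ ¬((e ∨ b) ∧ ¬(e ∧ b))   [De Morgan]
≡ d ∧ ¬((e ∨ b) ∧ ¬(e ∧ b))   [double negation]
≡ d ∧ (¬(e ∨ b) ∨ ¬¬(e ∧ b))   [De Morgan]
≡ d ∧ ((¬e ∧ ¬b) ∨ ¬¬(e ∧ b))   [De Morgan]
≡ d ∧ ((¬e ∧ ¬b) ∨ (e ∧ b))   [double negation]
≡ d ∧ (¬e ∨ e) ∧ (¬e ∨ b) ∧ (¬b ∨ e) ∧ (¬b ∨ b)   [distribute ∨ over ∧]
≡ d ∧ (¬e ∨ b) ∧ (¬b ∨ e)   [simplify]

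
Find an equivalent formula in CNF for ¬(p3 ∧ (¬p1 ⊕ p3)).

¬(p3 ∧ (¬p1 ⊕ p3))
≡ ¬(p3 ∧ (¬p1 ∨ p3) ∧ ¬(¬p1 ∧ p3))
≡ ¬p3 ∨ ¬(¬p1 ∨ p3) ∨ ¬¬(¬p1 ∧ p3)
≡ ¬p3 ∨ (¬¬p1 ∧ ¬p3) ∨ ¬¬(¬p1 ∧ p3)
≡ ¬p3 ∨ (p1 ∧ ¬p3) ∨ ¬¬(¬p1 ∧ p3)
≡ ¬p3 ∨ (p1 ∧ ¬p3) ∨ (¬p1 ∧ p3)
≡ (¬p3 ∨ p1 ∨ ¬p1) ∧ (¬p3 ∨ p1 ∨ p3) ∧ (¬p3 ∨ ¬p3 ∨ ¬p1) ∧ (¬p3 ∨ ¬p3 ∨ p3)
≡ ¬p3 ∨ ¬p1

¬p3 ∨ ¬p1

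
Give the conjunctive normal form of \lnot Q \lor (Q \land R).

\lnot Q \lor R

\lnot Q \lor (Q \land R)
≡ (\lnot Q \lor Q) \land (\lnot Q \lor R)
≡ \lnot Q \lor R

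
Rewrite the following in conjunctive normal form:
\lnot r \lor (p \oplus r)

\lnot r \lor (p \oplus r)
⇔ \lnot r \lor (p \lor r) \land \lnot (p \land r)   — expand \oplus
⇔ \lnot r \lor (p \lor r) \land (\lnot p \lor \lnot r)   — De Morgan
⇔ (\lnot r \lor p \lor r) \land (\lnot r \lor \lnot p \lor \lnot r)   — distribute \lor over \land
⇔ \lnot r \lor \lnot p   — simplify

\lnot r \lor \lnot p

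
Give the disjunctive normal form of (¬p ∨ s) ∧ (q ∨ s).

(¬p ∨ s) ∧ (q ∨ s)
≡ (¬p ∧ q) ∨ (¬p ∧ s) ∨ (s ∧ q) ∨ (s ∧ s)   [distribute ∧ over ∨]
≡ (¬p ∧ q) ∨ s   [simplify]

(¬p ∧ q) ∨ s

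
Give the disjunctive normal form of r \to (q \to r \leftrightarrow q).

r \to (q \to r \leftrightarrow q)
⇔ \lnot r \lor (q \to r \leftrightarrow q)   [eliminate \to]
⇔ \lnot r \lor ((q \to r) \to q) \land (q \to (q \to r))   [eliminate \leftrightarrow]
⇔ \lnot r \lor (\lnot (q \to r) \lor q) \land (q \to (q \to r))   [eliminate \to]
⇔ \lnot r \lor (\lnot (\lnot q \lor r) \lor q) \land (q \to (q \to r))   [eliminate \to]
⇔ \lnot r \lor (\lnot (\lnot q \lor r) \lor q) \land (\lnot q \lor (q \to r))   [eliminate \to]
⇔ \lnot r \lor (\lnot (\lnot q \lor r) \lor q) \land (\lnot q \lor \lnot q \lor r)   [eliminate \to]
⇔ \lnot r \lor (\lnot \lnot q \land \lnot r \lor q) \land (\lnot q \lor \lnot q \lor r)   [De Morgan]
⇔ \lnot r \lor (q \land \lnot r \lor q) \land (\lnot q \lor \lnot q \lor r)   [double negation]
⇔ \lnot r \lor q \land \lnot r \land \lnot q \lor q \land \lnot r \land \lnot q \lor q \land \lnot r \land r \lor q \land \lnot q \lor q \land \lnot q \lor q \land r   [distribute \land over \lor]
⇔ \lnot r \lor q \land r   [simplify]

\lnot r \lor q \land r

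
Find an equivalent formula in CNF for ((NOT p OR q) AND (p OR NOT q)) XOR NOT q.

(p OR NOT q) AND (p OR q)

((NOT p OR q) AND (p OR NOT q)) XOR NOT q
≡ (((NOT p OR q) AND (p OR NOT q)) OR NOT q) AND NOT ((NOT p OR q) AND (p OR NOT q) AND NOT q)   — expand XOR
≡ (((NOT p OR q) AND (p OR NOT q)) OR NOT q) AND (NOT (NOT p OR q) OR NOT (p OR NOT q) OR NOT NOT q)   — De Morgan
≡ (((NOT p OR q) AND (p OR NOT q)) OR NOT q) AND ((NOT NOT p AND NOT q) OR NOT (p OR NOT q) OR NOT NOT q)   — De Morgan
≡ (((NOT p OR q) AND (p OR NOT q)) OR NOT q) AND ((p AND NOT q) OR NOT (p OR NOT q) OR NOT NOT q)   — double negation
≡ (((NOT p OR q) AND (p OR NOT q)) OR NOT q) AND ((p AND NOT q) OR (NOT p AND NOT NOT q) OR NOT NOT q)   — De Morgan
≡ (((NOT p OR q) AND (p OR NOT q)) OR NOT q) AND ((p AND NOT q) OR (NOT p AND q) OR NOT NOT q)   — double negation
≡ (((NOT p OR q) AND (p OR NOT q)) OR NOT q) AND ((p AND NOT q) OR (NOT p AND q) OR q)   — double negation
≡ (NOT p OR q OR NOT q) AND (p OR NOT q OR NOT q) AND (p OR NOT p OR q) AND (p OR q OR q) AND (NOT q OR NOT p OR q) AND (NOT q OR q OR q)   — distribute OR over AND
≡ (p OR NOT q) AND (p OR q)   — simplify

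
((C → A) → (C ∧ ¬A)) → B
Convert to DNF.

¬C ∨ A ∨ B

((C → A) → (C ∧ ¬A)) → B
≡ ¬((C → A) → (C ∧ ¬A)) ∨ B   (eliminate →)
≡ ¬(¬(C → A) ∨ (C ∧ ¬A)) ∨ B   (eliminate →)
≡ ¬(¬(¬C ∨ A) ∨ (C ∧ ¬A)) ∨ B   (eliminate →)
≡ (¬¬(¬C ∨ A) ∧ ¬(C ∧ ¬A)) ∨ B   (De Morgan)
≡ ((¬C ∨ A) ∧ ¬(C ∧ ¬A)) ∨ B   (double negation)
≡ ((¬C ∨ A) ∧ (¬C ∨ ¬¬A)) ∨ B   (De Morgan)
≡ ((¬C ∨ A) ∧ (¬C ∨ A)) ∨ B   (double negation)
≡ (¬C ∧ ¬C) ∨ (¬C ∧ A) ∨ (A ∧ ¬C) ∨ (A ∧ A) ∨ B   (distribute ∧ over ∨)
≡ ¬C ∨ A ∨ B   (simplify)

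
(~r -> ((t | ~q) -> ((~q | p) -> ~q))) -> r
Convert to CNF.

(~r -> ((t | ~q) -> ((~q | p) -> ~q))) -> r
⇔ ~(~r -> ((t | ~q) -> ((~q | p) -> ~q))) | r
⇔ ~(~~r | ((t | ~q) -> ((~q | p) -> ~q))) | r
⇔ ~(~~r | ~(t | ~q) | ((~q | p) -> ~q)) | r
⇔ ~(~~r | ~(t | ~q) | ~(~q | p) | ~q) | r
⇔ (~~~r & ~~(t | ~q) & ~~(~q | p) & ~~q) | r
⇔ (~r & ~~(t | ~q) & ~~(~q | p) & ~~q) | r
⇔ (~r & (t | ~q) & ~~(~q | p) & ~~q) | r
⇔ (~r & (t | ~q) & (~q | p) & ~~q) | r
⇔ (~r & (t | ~q) & (~q | p) & q) | r
⇔ (~r | r) & (t | ~q | r) & (~q | p | r) & (q | r)
⇔ (t | ~q | r) & (~q | p | r) & (q | r)

(t | ~q | r) & (~q | p | r) & (q | r)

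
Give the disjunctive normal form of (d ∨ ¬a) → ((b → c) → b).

(¬d ∧ a) ∨ b

(d ∨ ¬a) → ((b → c) → b)
≡ ¬(d ∨ ¬a) ∨ ((b → c) → b)   — eliminate →
≡ ¬(d ∨ ¬a) ∨ ¬(b → c) ∨ b   — eliminate →
≡ ¬(d ∨ ¬a) ∨ ¬(¬b ∨ c) ∨ b   — eliminate →
≡ (¬d ∧ ¬¬a) ∨ ¬(¬b ∨ c) ∨ b   — De Morgan
≡ (¬d ∧ a) ∨ ¬(¬b ∨ c) ∨ b   — double negation
≡ (¬d ∧ a) ∨ (¬¬b ∧ ¬c) ∨ b   — De Morgan
≡ (¬d ∧ a) ∨ (b ∧ ¬c) ∨ b   — double negation
≡ (¬d ∧ a) ∨ b   — simplify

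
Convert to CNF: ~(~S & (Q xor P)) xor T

~(~S & (Q xor P)) xor T
≡ (~(~S & (Q xor P)) | T) & ~(~(~S & (Q xor P)) & T)   [expand xor]
≡ (~(~S & (Q | P) & ~(Q & P)) | T) & ~(~(~S & (Q xor P)) & T)   [expand xor]
≡ (~(~S & (Q | P) & ~(Q & P)) | T) & ~(~(~S & (Q | P) & ~(Q & P)) & T)   [expand xor]
≡ (~~S | ~(Q | P) | ~~(Q & P) | T) & ~(~(~S & (Q | P) & ~(Q & P)) & T)   [De Morgan]
≡ (S | ~(Q | P) | ~~(Q & P) | T) & ~(~(~S & (Q | P) & ~(Q & P)) & T)   [double negation]
≡ (S | (~Q & ~P) | ~~(Q & P) | T) & ~(~(~S & (Q | P) & ~(Q & P)) & T)   [De Morgan]
≡ (S | (~Q & ~P) | (Q & P) | T) & ~(~(~S & (Q | P) & ~(Q & P)) & T)   [double negation]
≡ (S | (~Q & ~P) | (Q & P) | T) & (~~(~S & (Q | P) & ~(Q & P)) | ~T)   [De Morgan]
≡ (S | (~Q & ~P) | (Q & P) | T) & ((~S & (Q | P) & ~(Q & P)) | ~T)   [double negation]
≡ (S | (~Q & ~P) | (Q & P) | T) & ((~S & (Q | P) & (~Q | ~P)) | ~T)   [De Morgan]
≡ (S | ~Q | Q | T) & (S | ~Q | P | T) & (S | ~P | Q | T) & (S | ~P | P | T) & (~S | ~T) & (Q | P | ~T) & (~Q | ~P | ~T)   [distribute | over &]
≡ (S | ~Q | P | T) & (S | ~P | Q | T) & (~S | ~T) & (Q | P | ~T) & (~Q | ~P | ~T)   [simplify]

(S | ~Q | P | T) & (S | ~P | Q | T) & (~S | ~T) & (Q | P | ~T) & (~Q | ~P | ~T)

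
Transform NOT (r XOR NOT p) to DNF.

(NOT r AND p) OR (NOT p AND r)

NOT (r XOR NOT p)
= NOT ((r AND NOT NOT p) OR (NOT r AND NOT p))   [expand XOR]
= NOT (r AND NOT NOT p) AND NOT (NOT r AND NOT p)   [De Morgan]
= (NOT r OR NOT NOT NOT p) AND NOT (NOT r AND NOT p)   [De Morgan]
= (NOT r OR NOT p) AND NOT (NOT r AND NOT p)   [double negation]
= (NOT r OR NOT p) AND (NOT NOT r OR NOT NOT p)   [De Morgan]
= (NOT r OR NOT p) AND (r OR NOT NOT p)   [double negation]
= (NOT r OR NOT p) AND (r OR p)   [double negation]
= (NOT r AND r) OR (NOT r AND p) OR (NOT p AND r) OR (NOT p AND p)   [distribute AND over OR]
= (NOT r AND p) OR (NOT p AND r)   [simplify]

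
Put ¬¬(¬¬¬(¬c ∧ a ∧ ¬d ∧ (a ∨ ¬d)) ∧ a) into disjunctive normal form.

¬¬(¬¬¬(¬c ∧ a ∧ ¬d ∧ (a ∨ ¬d)) ∧ a)
= ¬¬¬(¬c ∧ a ∧ ¬d ∧ (a ∨ ¬d)) ∧ a   [double negation]
= ¬(¬c ∧ a ∧ ¬d ∧ (a ∨ ¬d)) ∧ a   [double negation]
= (¬¬c ∨ ¬a ∨ ¬¬d ∨ ¬(a ∨ ¬d)) ∧ a   [De Morgan]
= (c ∨ ¬a ∨ ¬¬d ∨ ¬(a ∨ ¬d)) ∧ a   [double negation]
= (c ∨ ¬a ∨ d ∨ ¬(a ∨ ¬d)) ∧ a   [double negation]
= (c ∨ ¬a ∨ d ∨ (¬a ∧ ¬¬d)) ∧ a   [De Morgan]
= (c ∨ ¬a ∨ d ∨ (¬a ∧ d)) ∧ a   [double negation]
= (c ∧ a) ∨ (¬a ∧ a) ∨ (d ∧ a) ∨ (¬a ∧ d ∧ a)   [distribute ∧ over ∨]
= (c ∧ a) ∨ (d ∧ a)   [simplify]

(c ∧ a) ∨ (d ∧ a)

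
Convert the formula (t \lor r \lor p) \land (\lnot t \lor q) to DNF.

(t \land q) \lor (r \land \lnot t) \lor (r \land q) \lor (p \land \lnot t) \lor (p \land q)

(t \lor r \lor p) \land (\lnot t \lor q)
≡ (t \land \lnot t) \lor (t \land q) \lor (r \land \lnot t) \lor (r \land q) \lor (p \land \lnot t) \lor (p \land q)   — distribute \land over \lor
≡ (t \land q) \lor (r \land \lnot t) \lor (r \land q) \lor (p \land \lnot t) \lor (p \land q)   — simplify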